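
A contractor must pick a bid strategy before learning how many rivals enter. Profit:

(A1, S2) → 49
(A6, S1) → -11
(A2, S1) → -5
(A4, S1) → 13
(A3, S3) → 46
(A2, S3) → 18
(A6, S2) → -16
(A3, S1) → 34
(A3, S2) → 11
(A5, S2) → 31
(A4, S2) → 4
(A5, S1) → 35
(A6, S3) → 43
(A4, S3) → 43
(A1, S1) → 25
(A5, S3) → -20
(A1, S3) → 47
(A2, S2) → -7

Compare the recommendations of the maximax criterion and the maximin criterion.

maximax → A1; maximin → A1 (agree)

Row maxima: A1=49, A2=18, A3=46, A4=43, A5=35, A6=43
Best best-case = 49 → A1.
Row minima: A1=25, A2=-7, A3=11, A4=4, A5=-20, A6=-16
Best worst-case = 25 → A1.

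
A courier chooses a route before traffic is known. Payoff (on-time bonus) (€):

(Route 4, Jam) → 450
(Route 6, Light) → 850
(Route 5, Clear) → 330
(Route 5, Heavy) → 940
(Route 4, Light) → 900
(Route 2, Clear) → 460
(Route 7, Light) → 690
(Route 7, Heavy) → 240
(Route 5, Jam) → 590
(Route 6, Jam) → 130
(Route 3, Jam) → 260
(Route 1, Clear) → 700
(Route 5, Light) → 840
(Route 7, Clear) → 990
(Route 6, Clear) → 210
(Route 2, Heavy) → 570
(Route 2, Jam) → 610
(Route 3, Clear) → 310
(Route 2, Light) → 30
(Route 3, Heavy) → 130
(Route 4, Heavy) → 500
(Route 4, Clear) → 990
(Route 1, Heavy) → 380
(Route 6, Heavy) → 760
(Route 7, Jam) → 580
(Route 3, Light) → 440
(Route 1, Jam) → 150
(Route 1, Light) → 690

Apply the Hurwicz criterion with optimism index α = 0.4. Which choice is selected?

Route 1: 0.4·700 + 0.6·150 = 370
Route 2: 0.4·610 + 0.6·30 = 262
Route 3: 0.4·440 + 0.6·130 = 254
Route 4: 0.4·990 + 0.6·450 = 666
Route 5: 0.4·940 + 0.6·330 = 574
Route 6: 0.4·850 + 0.6·130 = 418
Route 7: 0.4·990 + 0.6·240 = 540
Highest Hurwicz score = 666 → Route 4.

Route 4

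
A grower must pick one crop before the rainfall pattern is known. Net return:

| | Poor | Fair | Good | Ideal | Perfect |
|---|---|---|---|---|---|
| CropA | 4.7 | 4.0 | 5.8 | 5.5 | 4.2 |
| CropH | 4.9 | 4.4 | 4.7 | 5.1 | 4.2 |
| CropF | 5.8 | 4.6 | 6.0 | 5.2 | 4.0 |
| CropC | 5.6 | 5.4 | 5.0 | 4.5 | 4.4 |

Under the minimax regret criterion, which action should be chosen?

Column bests: Poor=5.8, Fair=5.4, Good=6.0, Ideal=5.5, Perfect=4.4.
CropA regrets: 1.1, 1.4, 0.2, 0.0, 0.2 → max 1.4
CropH regrets: 0.9, 1.0, 1.3, 0.4, 0.2 → max 1.3
CropF regrets: 0.0, 0.8, 0.0, 0.3, 0.4 → max 0.8
CropC regrets: 0.2, 0.0, 1.0, 1.0, 0.0 → max 1.0
Smallest max regret = 0.8 → CropF.

CropF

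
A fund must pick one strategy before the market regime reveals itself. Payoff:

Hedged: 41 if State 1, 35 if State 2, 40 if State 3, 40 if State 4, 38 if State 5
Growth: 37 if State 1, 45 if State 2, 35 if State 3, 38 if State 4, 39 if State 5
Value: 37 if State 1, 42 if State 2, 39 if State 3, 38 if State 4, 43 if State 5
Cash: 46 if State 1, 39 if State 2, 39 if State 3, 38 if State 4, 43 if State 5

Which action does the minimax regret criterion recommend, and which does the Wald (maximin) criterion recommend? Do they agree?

Column bests: State 1=46, State 2=45, State 3=40, State 4=40, State 5=43.
Hedged regrets: 5, 10, 0, 0, 5 → max 10
Growth regrets: 9, 0, 5, 2, 4 → max 9
Value regrets: 9, 3, 1, 2, 0 → max 9
Cash regrets: 0, 6, 1, 2, 0 → max 6
Smallest max regret = 6 → Cash.
Row minima: Hedged=35, Growth=35, Value=37, Cash=38
Best worst-case = 38 → Cash.

minimax regret → Cash; maximin → Cash (agree)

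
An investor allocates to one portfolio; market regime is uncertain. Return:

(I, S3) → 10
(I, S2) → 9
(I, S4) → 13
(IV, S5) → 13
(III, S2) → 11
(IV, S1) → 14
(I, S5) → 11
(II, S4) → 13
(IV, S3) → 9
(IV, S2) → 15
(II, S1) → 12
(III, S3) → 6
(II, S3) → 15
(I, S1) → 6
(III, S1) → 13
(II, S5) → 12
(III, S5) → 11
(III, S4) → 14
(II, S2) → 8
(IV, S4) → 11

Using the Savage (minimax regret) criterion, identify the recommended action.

IV

Column bests: S1=14, S2=15, S3=15, S4=14, S5=13.
I regrets: 8, 6, 5, 1, 2 → max 8
II regrets: 2, 7, 0, 1, 1 → max 7
III regrets: 1, 4, 9, 0, 2 → max 9
IV regrets: 0, 0, 6, 3, 0 → max 6
Smallest max regret = 6 → IV.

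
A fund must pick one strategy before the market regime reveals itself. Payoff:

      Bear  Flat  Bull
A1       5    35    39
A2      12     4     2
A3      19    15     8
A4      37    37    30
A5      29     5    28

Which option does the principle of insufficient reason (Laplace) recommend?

A4

Row averages: A1=79/3, A2=6, A3=14, A4=104/3, A5=62/3
Highest average = 104/3 → A4.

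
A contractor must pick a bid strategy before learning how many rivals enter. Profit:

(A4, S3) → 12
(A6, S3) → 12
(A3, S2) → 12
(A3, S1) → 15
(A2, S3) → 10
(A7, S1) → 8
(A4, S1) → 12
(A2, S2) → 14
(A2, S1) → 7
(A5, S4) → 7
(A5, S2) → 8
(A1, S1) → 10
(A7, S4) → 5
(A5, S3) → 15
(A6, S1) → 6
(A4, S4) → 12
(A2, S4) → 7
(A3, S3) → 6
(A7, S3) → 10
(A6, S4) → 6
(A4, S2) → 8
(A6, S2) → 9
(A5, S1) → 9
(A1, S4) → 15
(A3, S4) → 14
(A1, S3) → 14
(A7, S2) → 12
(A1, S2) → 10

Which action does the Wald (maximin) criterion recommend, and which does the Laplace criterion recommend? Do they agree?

maximin → A1; laplace → A1 (agree)

Row minima: A1=10, A2=7, A3=6, A4=8, A5=7, A6=6, A7=5
Best worst-case = 10 → A1.
Row averages: A1=12.25, A2=9.5, A3=11.75, A4=11, A5=9.75, A6=8.25, A7=8.75
Highest average = 12.25 → A1.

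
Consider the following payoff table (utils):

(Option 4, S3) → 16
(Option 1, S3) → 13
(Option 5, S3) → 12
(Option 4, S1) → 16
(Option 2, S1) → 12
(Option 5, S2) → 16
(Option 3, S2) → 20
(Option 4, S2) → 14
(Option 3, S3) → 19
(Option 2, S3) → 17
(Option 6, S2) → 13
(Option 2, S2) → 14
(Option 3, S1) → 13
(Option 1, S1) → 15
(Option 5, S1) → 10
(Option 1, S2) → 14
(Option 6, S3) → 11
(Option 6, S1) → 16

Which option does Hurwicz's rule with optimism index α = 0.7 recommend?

Option 1: 0.7·15 + 0.3·13 = 14.4
Option 2: 0.7·17 + 0.3·12 = 15.5
Option 3: 0.7·20 + 0.3·13 = 17.9
Option 4: 0.7·16 + 0.3·14 = 15.4
Option 5: 0.7·16 + 0.3·10 = 14.2
Option 6: 0.7·16 + 0.3·11 = 14.5
Highest Hurwicz score = 17.9 → Option 3.

Option 3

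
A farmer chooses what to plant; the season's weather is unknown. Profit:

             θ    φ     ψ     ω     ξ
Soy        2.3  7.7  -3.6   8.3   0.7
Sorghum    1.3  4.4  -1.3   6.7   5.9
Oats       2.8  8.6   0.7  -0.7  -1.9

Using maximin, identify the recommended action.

Row minima: Soy=-3.6, Sorghum=-1.3, Oats=-1.9
Best worst-case = -1.3 → Sorghum.

Sorghum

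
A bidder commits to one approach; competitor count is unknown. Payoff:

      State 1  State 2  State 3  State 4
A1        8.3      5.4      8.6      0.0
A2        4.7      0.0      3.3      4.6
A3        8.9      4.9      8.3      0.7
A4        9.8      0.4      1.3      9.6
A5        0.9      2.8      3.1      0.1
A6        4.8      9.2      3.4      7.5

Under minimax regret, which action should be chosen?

Column bests: State 1=9.8, State 2=9.2, State 3=8.6, State 4=9.6.
A1 regrets: 1.5, 3.8, 0.0, 9.6 → max 9.6
A2 regrets: 5.1, 9.2, 5.3, 5.0 → max 9.2
A3 regrets: 0.9, 4.3, 0.3, 8.9 → max 8.9
A4 regrets: 0.0, 8.8, 7.3, 0.0 → max 8.8
A5 regrets: 8.9, 6.4, 5.5, 9.5 → max 9.5
A6 regrets: 5.0, 0.0, 5.2, 2.1 → max 5.2
Smallest max regret = 5.2 → A6.

A6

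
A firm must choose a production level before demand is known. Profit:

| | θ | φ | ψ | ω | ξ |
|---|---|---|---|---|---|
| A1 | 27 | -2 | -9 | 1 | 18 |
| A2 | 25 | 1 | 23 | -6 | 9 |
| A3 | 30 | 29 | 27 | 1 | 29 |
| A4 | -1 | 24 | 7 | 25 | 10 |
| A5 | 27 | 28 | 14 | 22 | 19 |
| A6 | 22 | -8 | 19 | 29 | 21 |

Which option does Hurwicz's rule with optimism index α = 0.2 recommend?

A5

A1: 0.2·27 + 0.8·(-9) = -1.8
A2: 0.2·25 + 0.8·(-6) = 0.2
A3: 0.2·30 + 0.8·1 = 6.8
A4: 0.2·25 + 0.8·(-1) = 4.2
A5: 0.2·28 + 0.8·14 = 16.8
A6: 0.2·29 + 0.8·(-8) = -0.6
Highest Hurwicz score = 16.8 → A5.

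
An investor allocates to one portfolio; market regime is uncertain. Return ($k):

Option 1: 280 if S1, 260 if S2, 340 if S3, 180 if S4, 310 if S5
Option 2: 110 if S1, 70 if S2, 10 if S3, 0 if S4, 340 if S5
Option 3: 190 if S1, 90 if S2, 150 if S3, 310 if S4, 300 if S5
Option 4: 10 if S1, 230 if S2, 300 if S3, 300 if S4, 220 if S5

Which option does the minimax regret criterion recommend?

Column bests: S1=280, S2=260, S3=340, S4=310, S5=340.
Option 1 regrets: 0, 0, 0, 130, 30 → max 130
Option 2 regrets: 170, 190, 330, 310, 0 → max 330
Option 3 regrets: 90, 170, 190, 0, 40 → max 190
Option 4 regrets: 270, 30, 40, 10, 120 → max 270
Smallest max regret = 130 → Option 1.

Option 1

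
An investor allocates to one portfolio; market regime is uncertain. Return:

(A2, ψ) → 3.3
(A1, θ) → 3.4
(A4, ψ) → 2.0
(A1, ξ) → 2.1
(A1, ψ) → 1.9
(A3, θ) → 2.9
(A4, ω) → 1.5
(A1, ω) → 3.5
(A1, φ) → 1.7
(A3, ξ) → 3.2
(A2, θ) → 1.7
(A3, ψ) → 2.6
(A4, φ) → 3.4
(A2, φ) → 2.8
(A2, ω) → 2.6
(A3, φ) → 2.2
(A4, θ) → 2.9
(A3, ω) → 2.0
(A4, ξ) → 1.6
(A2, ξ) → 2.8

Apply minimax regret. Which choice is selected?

A3

Column bests: θ=3.4, φ=3.4, ψ=3.3, ω=3.5, ξ=3.2.
A1 regrets: 0.0, 1.7, 1.4, 0.0, 1.1 → max 1.7
A2 regrets: 1.7, 0.6, 0.0, 0.9, 0.4 → max 1.7
A3 regrets: 0.5, 1.2, 0.7, 1.5, 0.0 → max 1.5
A4 regrets: 0.5, 0.0, 1.3, 2.0, 1.6 → max 2.0
Smallest max regret = 1.5 → A3.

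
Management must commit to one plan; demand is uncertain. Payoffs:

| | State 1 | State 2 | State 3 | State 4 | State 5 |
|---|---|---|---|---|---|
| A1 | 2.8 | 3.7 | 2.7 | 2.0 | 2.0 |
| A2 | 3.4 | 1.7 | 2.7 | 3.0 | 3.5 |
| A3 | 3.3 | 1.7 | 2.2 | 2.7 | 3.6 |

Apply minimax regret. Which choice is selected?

A1

Column bests: State 1=3.4, State 2=3.7, State 3=2.7, State 4=3.0, State 5=3.6.
A1 regrets: 0.6, 0.0, 0.0, 1.0, 1.6 → max 1.6
A2 regrets: 0.0, 2.0, 0.0, 0.0, 0.1 → max 2.0
A3 regrets: 0.1, 2.0, 0.5, 0.3, 0.0 → max 2.0
Smallest max regret = 1.6 → A1.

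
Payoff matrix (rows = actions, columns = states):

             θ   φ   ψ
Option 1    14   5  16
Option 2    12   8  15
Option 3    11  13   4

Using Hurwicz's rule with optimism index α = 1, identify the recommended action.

Option 1: 1·16 + 0·5 = 16
Option 2: 1·15 + 0·8 = 15
Option 3: 1·13 + 0·4 = 13
Highest Hurwicz score = 16 → Option 1.

Option 1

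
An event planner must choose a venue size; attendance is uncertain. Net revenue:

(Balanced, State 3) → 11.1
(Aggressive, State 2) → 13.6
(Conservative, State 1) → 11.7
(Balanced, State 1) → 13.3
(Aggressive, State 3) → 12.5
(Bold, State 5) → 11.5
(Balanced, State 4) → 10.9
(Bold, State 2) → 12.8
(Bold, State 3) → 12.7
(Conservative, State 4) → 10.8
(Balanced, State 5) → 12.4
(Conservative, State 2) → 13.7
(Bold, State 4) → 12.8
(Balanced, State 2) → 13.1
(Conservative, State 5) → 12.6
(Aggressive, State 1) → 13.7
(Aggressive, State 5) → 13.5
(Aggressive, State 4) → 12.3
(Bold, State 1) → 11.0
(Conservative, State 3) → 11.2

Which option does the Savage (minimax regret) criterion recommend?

Column bests: State 1=13.7, State 2=13.7, State 3=12.7, State 4=12.8, State 5=13.5.
Conservative regrets: 2.0, 0.0, 1.5, 2.0, 0.9 → max 2.0
Balanced regrets: 0.4, 0.6, 1.6, 1.9, 1.1 → max 1.9
Aggressive regrets: 0.0, 0.1, 0.2, 0.5, 0.0 → max 0.5
Bold regrets: 2.7, 0.9, 0.0, 0.0, 2.0 → max 2.7
Smallest max regret = 0.5 → Aggressive.

Aggressive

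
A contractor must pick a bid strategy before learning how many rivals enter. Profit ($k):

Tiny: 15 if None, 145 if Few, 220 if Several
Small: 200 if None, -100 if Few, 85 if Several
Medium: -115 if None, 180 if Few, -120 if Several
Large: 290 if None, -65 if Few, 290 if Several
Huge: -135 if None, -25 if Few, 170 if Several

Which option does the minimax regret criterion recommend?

Column bests: None=290, Few=180, Several=290.
Tiny regrets: 275, 35, 70 → max 275
Small regrets: 90, 280, 205 → max 280
Medium regrets: 405, 0, 410 → max 410
Large regrets: 0, 245, 0 → max 245
Huge regrets: 425, 205, 120 → max 425
Smallest max regret = 245 → Large.

Large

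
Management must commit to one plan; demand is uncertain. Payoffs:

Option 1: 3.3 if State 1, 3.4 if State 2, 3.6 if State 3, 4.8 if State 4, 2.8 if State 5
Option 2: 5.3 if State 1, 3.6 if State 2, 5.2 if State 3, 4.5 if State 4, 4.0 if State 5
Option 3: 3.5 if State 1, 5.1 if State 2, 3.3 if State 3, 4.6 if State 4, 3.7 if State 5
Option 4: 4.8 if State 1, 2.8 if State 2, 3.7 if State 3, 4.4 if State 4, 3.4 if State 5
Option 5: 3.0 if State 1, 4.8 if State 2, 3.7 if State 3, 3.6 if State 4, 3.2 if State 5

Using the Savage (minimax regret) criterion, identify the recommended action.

Column bests: State 1=5.3, State 2=5.1, State 3=5.2, State 4=4.8, State 5=4.0.
Option 1 regrets: 2.0, 1.7, 1.6, 0.0, 1.2 → max 2.0
Option 2 regrets: 0.0, 1.5, 0.0, 0.3, 0.0 → max 1.5
Option 3 regrets: 1.8, 0.0, 1.9, 0.2, 0.3 → max 1.9
Option 4 regrets: 0.5, 2.3, 1.5, 0.4, 0.6 → max 2.3
Option 5 regrets: 2.3, 0.3, 1.5, 1.2, 0.8 → max 2.3
Smallest max regret = 1.5 → Option 2.

Option 2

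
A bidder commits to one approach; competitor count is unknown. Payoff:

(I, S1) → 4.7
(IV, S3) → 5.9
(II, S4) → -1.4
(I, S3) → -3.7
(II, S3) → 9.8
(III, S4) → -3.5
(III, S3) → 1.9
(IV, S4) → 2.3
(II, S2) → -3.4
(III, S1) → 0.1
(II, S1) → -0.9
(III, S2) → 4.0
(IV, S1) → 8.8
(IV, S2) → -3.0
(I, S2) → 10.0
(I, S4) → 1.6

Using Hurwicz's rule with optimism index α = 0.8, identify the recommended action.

I

I: 0.8·10.0 + 0.2·(-3.7) = 7.26
II: 0.8·9.8 + 0.2·(-3.4) = 7.16
III: 0.8·4.0 + 0.2·(-3.5) = 2.5
IV: 0.8·8.8 + 0.2·(-3.0) = 6.44
Highest Hurwicz score = 7.26 → I.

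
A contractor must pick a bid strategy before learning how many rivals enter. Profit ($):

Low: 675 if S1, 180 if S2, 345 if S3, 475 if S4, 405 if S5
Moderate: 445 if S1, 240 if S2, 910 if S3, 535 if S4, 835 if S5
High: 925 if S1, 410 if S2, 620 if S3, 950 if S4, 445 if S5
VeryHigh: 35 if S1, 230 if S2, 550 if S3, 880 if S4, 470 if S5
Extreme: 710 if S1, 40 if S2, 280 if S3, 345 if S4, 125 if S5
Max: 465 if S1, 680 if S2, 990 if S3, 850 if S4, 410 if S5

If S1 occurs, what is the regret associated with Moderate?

480

Best payoff under S1 is 925.
Regret = 925 − 445 = 480.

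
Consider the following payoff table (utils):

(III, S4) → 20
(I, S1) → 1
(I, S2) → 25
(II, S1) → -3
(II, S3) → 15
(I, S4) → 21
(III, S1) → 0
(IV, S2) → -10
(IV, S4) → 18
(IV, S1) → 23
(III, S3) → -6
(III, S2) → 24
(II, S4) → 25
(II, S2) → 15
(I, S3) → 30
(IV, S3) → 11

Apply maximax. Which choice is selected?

I

Row maxima: I=30, II=25, III=24, IV=23
Best best-case = 30 → I.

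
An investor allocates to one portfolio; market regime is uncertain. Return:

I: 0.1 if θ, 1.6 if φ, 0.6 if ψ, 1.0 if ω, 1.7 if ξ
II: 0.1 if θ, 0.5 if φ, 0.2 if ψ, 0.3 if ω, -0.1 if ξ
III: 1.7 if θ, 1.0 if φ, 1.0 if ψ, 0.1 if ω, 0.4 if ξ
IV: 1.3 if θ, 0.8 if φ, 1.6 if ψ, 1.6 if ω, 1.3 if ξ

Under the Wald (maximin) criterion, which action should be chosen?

IV

Row minima: I=0.1, II=-0.1, III=0.1, IV=0.8
Best worst-case = 0.8 → IV.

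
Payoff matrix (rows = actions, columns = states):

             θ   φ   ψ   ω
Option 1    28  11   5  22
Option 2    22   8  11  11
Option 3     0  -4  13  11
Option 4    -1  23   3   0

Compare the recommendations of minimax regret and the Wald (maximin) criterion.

minimax regret → Option 1; maximin → Option 2 (disagree)

Column bests: θ=28, φ=23, ψ=13, ω=22.
Option 1 regrets: 0, 12, 8, 0 → max 12
Option 2 regrets: 6, 15, 2, 11 → max 15
Option 3 regrets: 28, 27, 0, 11 → max 28
Option 4 regrets: 29, 0, 10, 22 → max 29
Smallest max regret = 12 → Option 1.
Row minima: Option 1=5, Option 2=8, Option 3=-4, Option 4=-1
Best worst-case = 8 → Option 2.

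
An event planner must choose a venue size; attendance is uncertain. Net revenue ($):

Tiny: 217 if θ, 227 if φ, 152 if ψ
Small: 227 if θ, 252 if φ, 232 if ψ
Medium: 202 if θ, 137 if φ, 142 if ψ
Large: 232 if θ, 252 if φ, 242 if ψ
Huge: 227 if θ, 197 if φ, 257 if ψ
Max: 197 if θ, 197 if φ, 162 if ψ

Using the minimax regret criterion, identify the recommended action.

Large

Column bests: θ=232, φ=252, ψ=257.
Tiny regrets: 15, 25, 105 → max 105
Small regrets: 5, 0, 25 → max 25
Medium regrets: 30, 115, 115 → max 115
Large regrets: 0, 0, 15 → max 15
Huge regrets: 5, 55, 0 → max 55
Max regrets: 35, 55, 95 → max 95
Smallest max regret = 15 → Large.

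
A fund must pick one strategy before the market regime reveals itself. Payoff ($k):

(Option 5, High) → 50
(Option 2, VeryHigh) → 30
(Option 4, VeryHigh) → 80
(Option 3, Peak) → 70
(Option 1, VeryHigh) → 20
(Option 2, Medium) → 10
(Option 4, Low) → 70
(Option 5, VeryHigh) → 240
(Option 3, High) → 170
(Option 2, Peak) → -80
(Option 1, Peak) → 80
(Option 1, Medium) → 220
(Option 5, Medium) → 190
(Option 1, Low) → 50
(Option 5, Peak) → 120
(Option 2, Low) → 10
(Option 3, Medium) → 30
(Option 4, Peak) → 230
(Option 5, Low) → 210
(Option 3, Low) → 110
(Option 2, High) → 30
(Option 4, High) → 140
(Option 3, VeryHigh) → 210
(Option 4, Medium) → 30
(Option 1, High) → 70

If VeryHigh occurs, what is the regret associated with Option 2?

210

Best payoff under VeryHigh is 240.
Regret = 240 − 30 = 210.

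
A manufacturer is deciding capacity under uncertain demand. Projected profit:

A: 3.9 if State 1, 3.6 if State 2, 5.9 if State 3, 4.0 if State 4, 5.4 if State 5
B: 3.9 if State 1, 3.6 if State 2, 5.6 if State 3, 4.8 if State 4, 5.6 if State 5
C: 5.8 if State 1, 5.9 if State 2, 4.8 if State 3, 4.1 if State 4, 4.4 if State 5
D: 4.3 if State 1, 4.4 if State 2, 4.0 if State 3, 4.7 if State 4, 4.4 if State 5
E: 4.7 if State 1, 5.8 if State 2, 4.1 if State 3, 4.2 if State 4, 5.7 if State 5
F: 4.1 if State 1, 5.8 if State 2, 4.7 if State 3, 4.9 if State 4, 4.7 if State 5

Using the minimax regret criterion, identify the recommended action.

C

Column bests: State 1=5.8, State 2=5.9, State 3=5.9, State 4=4.9, State 5=5.7.
A regrets: 1.9, 2.3, 0.0, 0.9, 0.3 → max 2.3
B regrets: 1.9, 2.3, 0.3, 0.1, 0.1 → max 2.3
C regrets: 0.0, 0.0, 1.1, 0.8, 1.3 → max 1.3
D regrets: 1.5, 1.5, 1.9, 0.2, 1.3 → max 1.9
E regrets: 1.1, 0.1, 1.8, 0.7, 0.0 → max 1.8
F regrets: 1.7, 0.1, 1.2, 0.0, 1.0 → max 1.7
Smallest max regret = 1.3 → C.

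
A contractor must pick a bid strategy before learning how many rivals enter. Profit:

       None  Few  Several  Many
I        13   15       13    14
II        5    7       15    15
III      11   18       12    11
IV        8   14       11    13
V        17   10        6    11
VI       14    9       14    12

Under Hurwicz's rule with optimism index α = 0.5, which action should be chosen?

I: 0.5·15 + 0.5·13 = 14
II: 0.5·15 + 0.5·5 = 10
III: 0.5·18 + 0.5·11 = 14.5
IV: 0.5·14 + 0.5·8 = 11
V: 0.5·17 + 0.5·6 = 11.5
VI: 0.5·14 + 0.5·9 = 11.5
Highest Hurwicz score = 14.5 → III.

III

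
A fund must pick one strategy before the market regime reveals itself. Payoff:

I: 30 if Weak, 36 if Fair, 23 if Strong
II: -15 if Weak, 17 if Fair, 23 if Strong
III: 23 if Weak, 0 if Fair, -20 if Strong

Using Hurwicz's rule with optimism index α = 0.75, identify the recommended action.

I: 0.75·36 + 0.25·23 = 32.75
II: 0.75·23 + 0.25·(-15) = 13.5
III: 0.75·23 + 0.25·(-20) = 12.25
Highest Hurwicz score = 32.75 → I.

I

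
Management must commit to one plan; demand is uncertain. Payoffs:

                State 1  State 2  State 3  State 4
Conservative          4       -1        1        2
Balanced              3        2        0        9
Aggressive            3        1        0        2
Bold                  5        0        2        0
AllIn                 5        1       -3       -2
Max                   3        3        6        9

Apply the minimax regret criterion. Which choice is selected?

Max

Column bests: State 1=5, State 2=3, State 3=6, State 4=9.
Conservative regrets: 1, 4, 5, 7 → max 7
Balanced regrets: 2, 1, 6, 0 → max 6
Aggressive regrets: 2, 2, 6, 7 → max 7
Bold regrets: 0, 3, 4, 9 → max 9
AllIn regrets: 0, 2, 9, 11 → max 11
Max regrets: 2, 0, 0, 0 → max 2
Smallest max regret = 2 → Max.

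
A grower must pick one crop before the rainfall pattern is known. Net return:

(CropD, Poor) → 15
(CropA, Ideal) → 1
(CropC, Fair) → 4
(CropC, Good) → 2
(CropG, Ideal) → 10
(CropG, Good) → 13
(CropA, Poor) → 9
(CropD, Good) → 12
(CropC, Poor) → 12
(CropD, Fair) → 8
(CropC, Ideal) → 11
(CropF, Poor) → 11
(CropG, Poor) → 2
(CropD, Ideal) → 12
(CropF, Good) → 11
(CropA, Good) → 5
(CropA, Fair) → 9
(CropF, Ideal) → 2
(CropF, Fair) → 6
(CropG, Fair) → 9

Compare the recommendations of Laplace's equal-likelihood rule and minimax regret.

laplace → CropD; minimax regret → CropD (agree)

Row averages: CropC=7.25, CropA=6, CropG=8.5, CropD=11.75, CropF=7.5
Highest average = 11.75 → CropD.
Column bests: Poor=15, Fair=9, Good=13, Ideal=12.
CropC regrets: 3, 5, 11, 1 → max 11
CropA regrets: 6, 0, 8, 11 → max 11
CropG regrets: 13, 0, 0, 2 → max 13
CropD regrets: 0, 1, 1, 0 → max 1
CropF regrets: 4, 3, 2, 10 → max 10
Smallest max regret = 1 → CropD.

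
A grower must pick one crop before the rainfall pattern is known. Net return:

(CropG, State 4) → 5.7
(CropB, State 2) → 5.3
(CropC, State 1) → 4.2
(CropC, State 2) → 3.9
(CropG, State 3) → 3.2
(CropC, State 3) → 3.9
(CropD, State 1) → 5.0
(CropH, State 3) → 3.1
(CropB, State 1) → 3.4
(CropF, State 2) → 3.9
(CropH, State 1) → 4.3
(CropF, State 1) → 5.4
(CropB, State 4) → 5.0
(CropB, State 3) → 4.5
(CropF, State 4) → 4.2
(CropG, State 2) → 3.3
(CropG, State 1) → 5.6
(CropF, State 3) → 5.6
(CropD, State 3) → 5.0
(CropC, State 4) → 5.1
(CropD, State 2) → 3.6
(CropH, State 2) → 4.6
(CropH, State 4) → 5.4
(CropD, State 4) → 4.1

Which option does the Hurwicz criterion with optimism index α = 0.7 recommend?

CropF

CropH: 0.7·5.4 + 0.3·3.1 = 4.71
CropC: 0.7·5.1 + 0.3·3.9 = 4.74
CropD: 0.7·5.0 + 0.3·3.6 = 4.58
CropF: 0.7·5.6 + 0.3·3.9 = 5.09
CropG: 0.7·5.7 + 0.3·3.2 = 4.95
CropB: 0.7·5.3 + 0.3·3.4 = 4.73
Highest Hurwicz score = 5.09 → CropF.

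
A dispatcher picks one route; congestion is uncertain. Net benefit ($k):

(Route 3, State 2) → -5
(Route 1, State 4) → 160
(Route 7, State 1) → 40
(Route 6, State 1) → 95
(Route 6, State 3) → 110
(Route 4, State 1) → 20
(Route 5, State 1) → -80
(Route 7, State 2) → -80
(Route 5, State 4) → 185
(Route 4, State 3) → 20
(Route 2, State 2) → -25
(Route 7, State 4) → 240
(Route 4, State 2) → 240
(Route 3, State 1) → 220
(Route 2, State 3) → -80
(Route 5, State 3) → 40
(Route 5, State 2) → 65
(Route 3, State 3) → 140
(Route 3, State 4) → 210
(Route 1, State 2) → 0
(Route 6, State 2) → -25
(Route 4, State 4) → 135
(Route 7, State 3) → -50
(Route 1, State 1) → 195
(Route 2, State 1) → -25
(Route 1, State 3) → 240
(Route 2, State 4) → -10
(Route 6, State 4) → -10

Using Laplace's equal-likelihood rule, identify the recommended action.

Row averages: Route 1=148.75, Route 2=-35, Route 3=141.25, Route 4=103.75, Route 5=52.5, Route 6=42.5, Route 7=37.5
Highest average = 148.75 → Route 1.

Route 1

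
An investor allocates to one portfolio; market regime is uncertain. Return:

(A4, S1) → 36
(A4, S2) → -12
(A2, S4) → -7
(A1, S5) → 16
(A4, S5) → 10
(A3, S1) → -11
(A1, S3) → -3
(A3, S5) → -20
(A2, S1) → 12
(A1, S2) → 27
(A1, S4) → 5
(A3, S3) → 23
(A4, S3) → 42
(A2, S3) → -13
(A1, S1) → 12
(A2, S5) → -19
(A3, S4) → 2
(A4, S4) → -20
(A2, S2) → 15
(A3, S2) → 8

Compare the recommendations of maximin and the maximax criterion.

Row minima: A1=-3, A2=-19, A3=-20, A4=-20
Best worst-case = -3 → A1.
Row maxima: A1=27, A2=15, A3=23, A4=42
Best best-case = 42 → A4.

maximin → A1; maximax → A4 (disagree)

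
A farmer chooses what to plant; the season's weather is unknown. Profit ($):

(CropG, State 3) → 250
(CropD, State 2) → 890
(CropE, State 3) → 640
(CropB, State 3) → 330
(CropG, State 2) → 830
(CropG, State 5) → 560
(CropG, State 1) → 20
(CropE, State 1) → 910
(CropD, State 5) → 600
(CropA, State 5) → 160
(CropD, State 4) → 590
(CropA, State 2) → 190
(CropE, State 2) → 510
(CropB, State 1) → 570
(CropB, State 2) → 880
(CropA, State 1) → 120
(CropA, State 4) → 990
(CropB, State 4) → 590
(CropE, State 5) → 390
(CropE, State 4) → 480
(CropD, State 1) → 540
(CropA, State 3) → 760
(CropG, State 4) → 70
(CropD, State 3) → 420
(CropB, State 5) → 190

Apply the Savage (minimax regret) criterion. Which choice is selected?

Column bests: State 1=910, State 2=890, State 3=760, State 4=990, State 5=600.
CropB regrets: 340, 10, 430, 400, 410 → max 430
CropE regrets: 0, 380, 120, 510, 210 → max 510
CropG regrets: 890, 60, 510, 920, 40 → max 920
CropA regrets: 790, 700, 0, 0, 440 → max 790
CropD regrets: 370, 0, 340, 400, 0 → max 400
Smallest max regret = 400 → CropD.

CropD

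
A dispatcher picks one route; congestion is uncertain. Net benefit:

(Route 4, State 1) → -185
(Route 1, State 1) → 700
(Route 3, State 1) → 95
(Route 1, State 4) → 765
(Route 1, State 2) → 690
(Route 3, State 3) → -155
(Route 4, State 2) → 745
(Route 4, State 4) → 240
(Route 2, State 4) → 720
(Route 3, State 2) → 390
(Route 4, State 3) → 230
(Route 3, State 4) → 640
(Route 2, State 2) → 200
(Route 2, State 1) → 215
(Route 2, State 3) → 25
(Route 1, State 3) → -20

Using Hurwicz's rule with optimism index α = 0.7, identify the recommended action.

Route 1: 0.7·765 + 0.3·(-20) = 529.5
Route 2: 0.7·720 + 0.3·25 = 511.5
Route 3: 0.7·640 + 0.3·(-155) = 401.5
Route 4: 0.7·745 + 0.3·(-185) = 466
Highest Hurwicz score = 529.5 → Route 1.

Route 1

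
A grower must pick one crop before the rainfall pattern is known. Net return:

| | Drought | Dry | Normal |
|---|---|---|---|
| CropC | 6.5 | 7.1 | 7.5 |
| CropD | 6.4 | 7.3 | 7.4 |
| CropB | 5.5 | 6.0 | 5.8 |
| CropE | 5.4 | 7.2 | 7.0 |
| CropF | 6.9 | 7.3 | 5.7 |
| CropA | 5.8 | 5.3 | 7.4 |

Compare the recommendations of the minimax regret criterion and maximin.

minimax regret → CropC; maximin → CropC (agree)

Column bests: Drought=6.9, Dry=7.3, Normal=7.5.
CropC regrets: 0.4, 0.2, 0.0 → max 0.4
CropD regrets: 0.5, 0.0, 0.1 → max 0.5
CropB regrets: 1.4, 1.3, 1.7 → max 1.7
CropE regrets: 1.5, 0.1, 0.5 → max 1.5
CropF regrets: 0.0, 0.0, 1.8 → max 1.8
CropA regrets: 1.1, 2.0, 0.1 → max 2.0
Smallest max regret = 0.4 → CropC.
Row minima: CropC=6.5, CropD=6.4, CropB=5.5, CropE=5.4, CropF=5.7, CropA=5.3
Best worst-case = 6.5 → CropC.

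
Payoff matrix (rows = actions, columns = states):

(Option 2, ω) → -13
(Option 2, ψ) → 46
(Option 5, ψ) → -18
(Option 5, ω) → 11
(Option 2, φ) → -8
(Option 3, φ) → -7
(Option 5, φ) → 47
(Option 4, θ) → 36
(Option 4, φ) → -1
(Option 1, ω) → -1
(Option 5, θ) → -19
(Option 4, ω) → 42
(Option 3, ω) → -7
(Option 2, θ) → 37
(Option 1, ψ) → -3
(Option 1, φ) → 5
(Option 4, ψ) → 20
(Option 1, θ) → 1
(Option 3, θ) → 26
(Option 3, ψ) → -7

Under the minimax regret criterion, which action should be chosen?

Column bests: θ=37, φ=47, ψ=46, ω=42.
Option 1 regrets: 36, 42, 49, 43 → max 49
Option 2 regrets: 0, 55, 0, 55 → max 55
Option 3 regrets: 11, 54, 53, 49 → max 54
Option 4 regrets: 1, 48, 26, 0 → max 48
Option 5 regrets: 56, 0, 64, 31 → max 64
Smallest max regret = 48 → Option 4.

Option 4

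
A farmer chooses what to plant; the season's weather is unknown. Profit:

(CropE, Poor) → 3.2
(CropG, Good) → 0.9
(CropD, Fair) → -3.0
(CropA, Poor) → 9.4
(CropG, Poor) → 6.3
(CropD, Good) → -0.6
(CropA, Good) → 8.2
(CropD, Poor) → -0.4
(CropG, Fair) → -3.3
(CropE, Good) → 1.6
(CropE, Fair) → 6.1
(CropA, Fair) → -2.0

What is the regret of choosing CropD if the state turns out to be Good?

8.8

Best payoff under Good is 8.2.
Regret = 8.2 − (-0.6) = 8.8.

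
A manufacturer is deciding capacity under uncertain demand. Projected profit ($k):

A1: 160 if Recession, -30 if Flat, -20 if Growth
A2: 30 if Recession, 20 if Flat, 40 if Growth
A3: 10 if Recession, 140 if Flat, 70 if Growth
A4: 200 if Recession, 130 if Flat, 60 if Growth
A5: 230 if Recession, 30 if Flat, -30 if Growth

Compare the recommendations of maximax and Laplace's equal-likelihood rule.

Row maxima: A1=160, A2=40, A3=140, A4=200, A5=230
Best best-case = 230 → A5.
Row averages: A1=110/3, A2=30, A3=220/3, A4=130, A5=230/3
Highest average = 130 → A4.

maximax → A5; laplace → A4 (disagree)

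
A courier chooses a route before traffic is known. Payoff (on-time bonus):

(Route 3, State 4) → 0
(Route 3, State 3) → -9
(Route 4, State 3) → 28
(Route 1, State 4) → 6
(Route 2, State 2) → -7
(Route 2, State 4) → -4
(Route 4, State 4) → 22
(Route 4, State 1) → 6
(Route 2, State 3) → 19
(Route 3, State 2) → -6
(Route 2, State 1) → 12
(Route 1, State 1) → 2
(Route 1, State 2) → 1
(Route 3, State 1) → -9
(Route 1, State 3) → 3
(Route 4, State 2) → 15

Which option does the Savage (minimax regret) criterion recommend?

Column bests: State 1=12, State 2=15, State 3=28, State 4=22.
Route 1 regrets: 10, 14, 25, 16 → max 25
Route 2 regrets: 0, 22, 9, 26 → max 26
Route 3 regrets: 21, 21, 37, 22 → max 37
Route 4 regrets: 6, 0, 0, 0 → max 6
Smallest max regret = 6 → Route 4.

Route 4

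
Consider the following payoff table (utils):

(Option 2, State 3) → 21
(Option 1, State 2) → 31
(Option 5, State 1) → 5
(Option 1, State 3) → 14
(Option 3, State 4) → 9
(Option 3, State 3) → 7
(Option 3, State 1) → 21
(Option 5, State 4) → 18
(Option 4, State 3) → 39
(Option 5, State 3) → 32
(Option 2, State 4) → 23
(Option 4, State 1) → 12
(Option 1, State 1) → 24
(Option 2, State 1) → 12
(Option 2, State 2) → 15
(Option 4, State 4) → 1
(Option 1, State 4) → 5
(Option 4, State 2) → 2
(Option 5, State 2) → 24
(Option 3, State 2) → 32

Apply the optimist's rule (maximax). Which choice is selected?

Row maxima: Option 1=31, Option 2=23, Option 3=32, Option 4=39, Option 5=32
Best best-case = 39 → Option 4.

Option 4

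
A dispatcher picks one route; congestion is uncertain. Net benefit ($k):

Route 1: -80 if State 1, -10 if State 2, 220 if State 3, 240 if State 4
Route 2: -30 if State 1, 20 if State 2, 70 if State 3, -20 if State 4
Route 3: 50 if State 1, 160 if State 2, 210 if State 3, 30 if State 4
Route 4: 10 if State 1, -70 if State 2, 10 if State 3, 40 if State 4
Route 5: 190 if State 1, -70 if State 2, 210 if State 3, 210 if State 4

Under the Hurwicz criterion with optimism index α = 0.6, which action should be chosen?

Route 1: 0.6·240 + 0.4·(-80) = 112
Route 2: 0.6·70 + 0.4·(-30) = 30
Route 3: 0.6·210 + 0.4·30 = 138
Route 4: 0.6·40 + 0.4·(-70) = -4
Route 5: 0.6·210 + 0.4·(-70) = 98
Highest Hurwicz score = 138 → Route 3.

Route 3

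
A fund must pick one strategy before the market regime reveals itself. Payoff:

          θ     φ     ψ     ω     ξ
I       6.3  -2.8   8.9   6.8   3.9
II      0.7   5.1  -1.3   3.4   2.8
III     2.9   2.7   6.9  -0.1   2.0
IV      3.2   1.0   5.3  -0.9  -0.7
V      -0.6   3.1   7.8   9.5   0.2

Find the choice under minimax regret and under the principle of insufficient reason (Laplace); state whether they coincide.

minimax regret → V; laplace → I (disagree)

Column bests: θ=6.3, φ=5.1, ψ=8.9, ω=9.5, ξ=3.9.
I regrets: 0.0, 7.9, 0.0, 2.7, 0.0 → max 7.9
II regrets: 5.6, 0.0, 10.2, 6.1, 1.1 → max 10.2
III regrets: 3.4, 2.4, 2.0, 9.6, 1.9 → max 9.6
IV regrets: 3.1, 4.1, 3.6, 10.4, 4.6 → max 10.4
V regrets: 6.9, 2.0, 1.1, 0.0, 3.7 → max 6.9
Smallest max regret = 6.9 → V.
Row averages: I=4.62, II=2.14, III=2.88, IV=1.58, V=4
Highest average = 4.62 → I.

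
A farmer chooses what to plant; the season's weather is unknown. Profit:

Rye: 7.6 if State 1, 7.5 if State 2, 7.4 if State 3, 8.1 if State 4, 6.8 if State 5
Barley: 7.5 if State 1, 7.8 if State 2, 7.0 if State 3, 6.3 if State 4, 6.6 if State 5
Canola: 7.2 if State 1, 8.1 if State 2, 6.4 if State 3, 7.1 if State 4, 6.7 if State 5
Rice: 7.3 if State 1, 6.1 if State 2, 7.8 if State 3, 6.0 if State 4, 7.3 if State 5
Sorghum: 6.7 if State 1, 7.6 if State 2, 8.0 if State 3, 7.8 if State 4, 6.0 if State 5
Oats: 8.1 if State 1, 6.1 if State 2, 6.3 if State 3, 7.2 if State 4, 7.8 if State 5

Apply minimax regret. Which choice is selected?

Rye

Column bests: State 1=8.1, State 2=8.1, State 3=8.0, State 4=8.1, State 5=7.8.
Rye regrets: 0.5, 0.6, 0.6, 0.0, 1.0 → max 1.0
Barley regrets: 0.6, 0.3, 1.0, 1.8, 1.2 → max 1.8
Canola regrets: 0.9, 0.0, 1.6, 1.0, 1.1 → max 1.6
Rice regrets: 0.8, 2.0, 0.2, 2.1, 0.5 → max 2.1
Sorghum regrets: 1.4, 0.5, 0.0, 0.3, 1.8 → max 1.8
Oats regrets: 0.0, 2.0, 1.7, 0.9, 0.0 → max 2.0
Smallest max regret = 1.0 → Rye.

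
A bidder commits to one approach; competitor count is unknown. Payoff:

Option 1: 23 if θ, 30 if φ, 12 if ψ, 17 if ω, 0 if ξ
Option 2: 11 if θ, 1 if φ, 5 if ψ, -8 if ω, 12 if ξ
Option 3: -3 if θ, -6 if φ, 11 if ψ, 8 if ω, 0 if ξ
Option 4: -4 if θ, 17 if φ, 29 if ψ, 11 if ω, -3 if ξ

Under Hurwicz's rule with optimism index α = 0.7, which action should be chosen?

Option 1: 0.7·30 + 0.3·0 = 21
Option 2: 0.7·12 + 0.3·(-8) = 6
Option 3: 0.7·11 + 0.3·(-6) = 5.9
Option 4: 0.7·29 + 0.3·(-4) = 19.1
Highest Hurwicz score = 21 → Option 1.

Option 1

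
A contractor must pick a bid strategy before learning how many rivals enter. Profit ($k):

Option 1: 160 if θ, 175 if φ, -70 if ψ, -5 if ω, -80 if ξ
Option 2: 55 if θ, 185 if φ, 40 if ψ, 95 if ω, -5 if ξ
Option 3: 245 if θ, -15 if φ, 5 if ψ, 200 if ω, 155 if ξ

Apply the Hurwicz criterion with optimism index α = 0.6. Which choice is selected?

Option 1: 0.6·175 + 0.4·(-80) = 73
Option 2: 0.6·185 + 0.4·(-5) = 109
Option 3: 0.6·245 + 0.4·(-15) = 141
Highest Hurwicz score = 141 → Option 3.

Option 3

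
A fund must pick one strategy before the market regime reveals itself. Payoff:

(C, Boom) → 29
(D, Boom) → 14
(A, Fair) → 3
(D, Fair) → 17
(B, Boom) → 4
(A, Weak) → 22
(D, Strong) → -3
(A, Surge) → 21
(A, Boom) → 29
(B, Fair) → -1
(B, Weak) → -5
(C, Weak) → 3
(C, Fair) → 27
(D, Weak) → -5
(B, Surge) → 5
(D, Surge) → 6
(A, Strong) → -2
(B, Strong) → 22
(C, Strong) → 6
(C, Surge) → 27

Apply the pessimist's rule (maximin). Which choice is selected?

C

Row minima: A=-2, B=-5, C=3, D=-5
Best worst-case = 3 → C.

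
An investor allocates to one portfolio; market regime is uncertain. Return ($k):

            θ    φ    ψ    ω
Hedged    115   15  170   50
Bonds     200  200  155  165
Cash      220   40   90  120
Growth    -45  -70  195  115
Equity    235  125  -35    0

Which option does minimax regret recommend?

Bonds

Column bests: θ=235, φ=200, ψ=195, ω=165.
Hedged regrets: 120, 185, 25, 115 → max 185
Bonds regrets: 35, 0, 40, 0 → max 40
Cash regrets: 15, 160, 105, 45 → max 160
Growth regrets: 280, 270, 0, 50 → max 280
Equity regrets: 0, 75, 230, 165 → max 230
Smallest max regret = 40 → Bonds.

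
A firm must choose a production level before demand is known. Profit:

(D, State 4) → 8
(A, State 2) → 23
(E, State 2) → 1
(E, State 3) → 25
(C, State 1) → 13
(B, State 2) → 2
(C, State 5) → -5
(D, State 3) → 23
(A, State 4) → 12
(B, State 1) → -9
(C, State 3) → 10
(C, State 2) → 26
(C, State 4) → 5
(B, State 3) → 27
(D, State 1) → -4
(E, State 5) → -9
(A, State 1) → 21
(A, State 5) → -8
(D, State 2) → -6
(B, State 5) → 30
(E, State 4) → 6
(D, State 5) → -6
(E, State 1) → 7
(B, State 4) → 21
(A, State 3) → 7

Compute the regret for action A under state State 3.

Best payoff under State 3 is 27.
Regret = 27 − 7 = 20.

20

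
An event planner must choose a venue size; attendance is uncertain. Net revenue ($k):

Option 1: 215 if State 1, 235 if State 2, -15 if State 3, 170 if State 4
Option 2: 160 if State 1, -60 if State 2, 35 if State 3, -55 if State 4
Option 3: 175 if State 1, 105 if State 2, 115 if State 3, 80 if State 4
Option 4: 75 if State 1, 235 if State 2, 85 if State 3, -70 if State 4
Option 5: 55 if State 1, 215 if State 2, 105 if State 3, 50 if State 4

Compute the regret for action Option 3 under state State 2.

Best payoff under State 2 is 235.
Regret = 235 − 105 = 130.

130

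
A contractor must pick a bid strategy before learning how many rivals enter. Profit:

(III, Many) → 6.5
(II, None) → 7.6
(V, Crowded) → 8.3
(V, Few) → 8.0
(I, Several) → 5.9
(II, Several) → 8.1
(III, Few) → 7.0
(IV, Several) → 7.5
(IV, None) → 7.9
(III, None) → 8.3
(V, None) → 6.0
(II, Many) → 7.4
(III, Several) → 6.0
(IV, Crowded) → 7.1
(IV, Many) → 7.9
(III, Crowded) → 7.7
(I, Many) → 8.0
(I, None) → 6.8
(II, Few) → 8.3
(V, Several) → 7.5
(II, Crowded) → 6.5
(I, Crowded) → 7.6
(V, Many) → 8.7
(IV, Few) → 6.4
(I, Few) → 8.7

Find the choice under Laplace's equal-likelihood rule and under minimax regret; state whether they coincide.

laplace → V; minimax regret → II (disagree)

Row averages: I=7.4, II=7.58, III=7.1, IV=7.36, V=7.7
Highest average = 7.7 → V.
Column bests: None=8.3, Few=8.7, Several=8.1, Many=8.7, Crowded=8.3.
I regrets: 1.5, 0.0, 2.2, 0.7, 0.7 → max 2.2
II regrets: 0.7, 0.4, 0.0, 1.3, 1.8 → max 1.8
III regrets: 0.0, 1.7, 2.1, 2.2, 0.6 → max 2.2
IV regrets: 0.4, 2.3, 0.6, 0.8, 1.2 → max 2.3
V regrets: 2.3, 0.7, 0.6, 0.0, 0.0 → max 2.3
Smallest max regret = 1.8 → II.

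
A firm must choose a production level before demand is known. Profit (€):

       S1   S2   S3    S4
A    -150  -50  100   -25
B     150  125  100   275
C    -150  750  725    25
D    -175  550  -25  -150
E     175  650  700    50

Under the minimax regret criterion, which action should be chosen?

E

Column bests: S1=175, S2=750, S3=725, S4=275.
A regrets: 325, 800, 625, 300 → max 800
B regrets: 25, 625, 625, 0 → max 625
C regrets: 325, 0, 0, 250 → max 325
D regrets: 350, 200, 750, 425 → max 750
E regrets: 0, 100, 25, 225 → max 225
Smallest max regret = 225 → E.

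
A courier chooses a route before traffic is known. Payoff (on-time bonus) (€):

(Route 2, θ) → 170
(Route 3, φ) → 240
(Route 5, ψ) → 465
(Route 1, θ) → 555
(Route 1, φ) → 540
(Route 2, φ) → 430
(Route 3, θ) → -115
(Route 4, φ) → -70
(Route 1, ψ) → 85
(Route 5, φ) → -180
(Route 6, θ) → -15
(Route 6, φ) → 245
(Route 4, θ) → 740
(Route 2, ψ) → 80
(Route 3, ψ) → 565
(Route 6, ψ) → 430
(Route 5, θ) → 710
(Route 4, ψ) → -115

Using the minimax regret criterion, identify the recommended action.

Route 1

Column bests: θ=740, φ=540, ψ=565.
Route 1 regrets: 185, 0, 480 → max 480
Route 2 regrets: 570, 110, 485 → max 570
Route 3 regrets: 855, 300, 0 → max 855
Route 4 regrets: 0, 610, 680 → max 680
Route 5 regrets: 30, 720, 100 → max 720
Route 6 regrets: 755, 295, 135 → max 755
Smallest max regret = 480 → Route 1.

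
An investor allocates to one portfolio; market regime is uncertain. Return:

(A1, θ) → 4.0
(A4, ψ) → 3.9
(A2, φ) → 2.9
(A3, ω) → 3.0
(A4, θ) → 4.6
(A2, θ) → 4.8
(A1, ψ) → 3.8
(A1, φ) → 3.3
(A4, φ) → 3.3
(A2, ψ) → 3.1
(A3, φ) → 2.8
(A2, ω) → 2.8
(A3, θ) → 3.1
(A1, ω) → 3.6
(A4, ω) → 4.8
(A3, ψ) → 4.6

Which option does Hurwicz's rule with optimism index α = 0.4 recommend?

A4

A1: 0.4·4.0 + 0.6·3.3 = 3.58
A2: 0.4·4.8 + 0.6·2.8 = 3.6
A3: 0.4·4.6 + 0.6·2.8 = 3.52
A4: 0.4·4.8 + 0.6·3.3 = 3.9
Highest Hurwicz score = 3.9 → A4.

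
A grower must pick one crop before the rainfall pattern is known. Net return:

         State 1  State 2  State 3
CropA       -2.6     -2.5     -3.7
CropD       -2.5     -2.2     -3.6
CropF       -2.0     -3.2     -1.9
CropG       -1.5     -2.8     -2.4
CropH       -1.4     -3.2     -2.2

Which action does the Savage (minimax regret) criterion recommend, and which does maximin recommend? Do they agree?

minimax regret → CropG; maximin → CropG (agree)

Column bests: State 1=-1.4, State 2=-2.2, State 3=-1.9.
CropA regrets: 1.2, 0.3, 1.8 → max 1.8
CropD regrets: 1.1, 0.0, 1.7 → max 1.7
CropF regrets: 0.6, 1.0, 0.0 → max 1.0
CropG regrets: 0.1, 0.6, 0.5 → max 0.6
CropH regrets: 0.0, 1.0, 0.3 → max 1.0
Smallest max regret = 0.6 → CropG.
Row minima: CropA=-3.7, CropD=-3.6, CropF=-3.2, CropG=-2.8, CropH=-3.2
Best worst-case = -2.8 → CropG.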